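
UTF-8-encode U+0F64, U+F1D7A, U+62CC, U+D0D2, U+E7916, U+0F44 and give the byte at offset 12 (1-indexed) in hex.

1-indexed offset 12 is 0-indexed offset 11.
U+0F64 → 3-byte form E0 BD A4 at offsets 0–2.
U+F1D7A → 4-byte form F3 B1 B5 BA at offsets 3–6.
U+62CC → 3-byte form E6 8B 8C at offsets 7–9.
U+D0D2 → 3-byte form ED 83 92 at offsets 10–12.
Offset 11 falls in char 4's range; it's byte 2 of ED 83 92 = 0x83.

0x83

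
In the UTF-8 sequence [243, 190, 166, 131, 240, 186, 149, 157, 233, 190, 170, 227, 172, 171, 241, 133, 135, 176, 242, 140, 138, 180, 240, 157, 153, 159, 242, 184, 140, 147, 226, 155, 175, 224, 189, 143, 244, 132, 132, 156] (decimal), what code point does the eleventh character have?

Offset 0: leading byte 0xF3 = 11110011 → 4-byte char #1 = F3 BE A6 83.
Offset 4: leading byte 0xF0 = 11110000 → 4-byte char #2 = F0 BA 95 9D.
Offset 8: leading byte 0xE9 = 11101001 → 3-byte char #3 = E9 BE AA.
Offset 11: leading byte 0xE3 = 11100011 → 3-byte char #4 = E3 AC AB.
Offset 14: leading byte 0xF1 = 11110001 → 4-byte char #5 = F1 85 87 B0.
Offset 18: leading byte 0xF2 = 11110010 → 4-byte char #6 = F2 8C 8A B4.
Offset 22: leading byte 0xF0 = 11110000 → 4-byte char #7 = F0 9D 99 9F.
Offset 26: leading byte 0xF2 = 11110010 → 4-byte char #8 = F2 B8 8C 93.
Offset 30: leading byte 0xE2 = 11100010 → 3-byte char #9 = E2 9B AF.
Offset 33: leading byte 0xE0 = 11100000 → 3-byte char #10 = E0 BD 8F.
Offset 36: leading byte 0xF4 = 11110100 → 4-byte char #11 = F4 84 84 9C.
Leading byte 0xF4 = 11110100 matches 11110xxx → 4-byte sequence.
Byte 1: 0xF4 = 11110100, payload 100 (3 bits).
Byte 2: 0x84 = 10000100 (10xxxxxx ✓), payload 000100.
Byte 3: 0x84 = 10000100 (10xxxxxx ✓), payload 000100.
Byte 4: 0x9C = 10011100 (10xxxxxx ✓), payload 011100.
Concatenate: 100000100000100011100 = 0x10411C (21 bits → U+10411C).

U+10411C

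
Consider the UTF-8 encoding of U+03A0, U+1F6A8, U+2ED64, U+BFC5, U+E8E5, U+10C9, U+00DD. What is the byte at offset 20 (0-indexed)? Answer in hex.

0x9D

U+03A0 → 2-byte form CE A0 at offsets 0–1.
U+1F6A8 → 4-byte form F0 9F 9A A8 at offsets 2–5.
U+2ED64 → 4-byte form F0 AE B5 A4 at offsets 6–9.
U+BFC5 → 3-byte form EB BF 85 at offsets 10–12.
U+E8E5 → 3-byte form EE A3 A5 at offsets 13–15.
U+10C9 → 3-byte form E1 83 89 at offsets 16–18.
U+00DD → 2-byte form C3 9D at offsets 19–20.
Offset 20 falls in char 7's range; it's byte 2 of C3 9D = 0x9D.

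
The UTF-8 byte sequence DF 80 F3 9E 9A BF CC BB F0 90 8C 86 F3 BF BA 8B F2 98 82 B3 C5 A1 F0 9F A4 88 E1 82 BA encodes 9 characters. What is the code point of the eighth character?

U+1F908

Offset 0: leading byte 0xDF = 11011111 → 2-byte char #1 = DF 80.
Offset 2: leading byte 0xF3 = 11110011 → 4-byte char #2 = F3 9E 9A BF.
Offset 6: leading byte 0xCC = 11001100 → 2-byte char #3 = CC BB.
Offset 8: leading byte 0xF0 = 11110000 → 4-byte char #4 = F0 90 8C 86.
Offset 12: leading byte 0xF3 = 11110011 → 4-byte char #5 = F3 BF BA 8B.
Offset 16: leading byte 0xF2 = 11110010 → 4-byte char #6 = F2 98 82 B3.
Offset 20: leading byte 0xC5 = 11000101 → 2-byte char #7 = C5 A1.
Offset 22: leading byte 0xF0 = 11110000 → 4-byte char #8 = F0 9F A4 88.
Leading byte 0xF0 = 11110000 matches 11110xxx → 4-byte sequence.
Byte 1: 0xF0 = 11110000, payload 000 (3 bits).
Byte 2: 0x9F = 10011111 (10xxxxxx ✓), payload 011111.
Byte 3: 0xA4 = 10100100 (10xxxxxx ✓), payload 100100.
Byte 4: 0x88 = 10001000 (10xxxxxx ✓), payload 001000.
Concatenate: 000011111100100001000 = 0x1F908 (21 bits → U+1F908).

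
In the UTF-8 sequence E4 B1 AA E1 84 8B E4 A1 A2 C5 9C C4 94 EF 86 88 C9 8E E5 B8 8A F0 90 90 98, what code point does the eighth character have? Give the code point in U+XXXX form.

U+5E0A

Offset 0: leading byte 0xE4 = 11100100 → 3-byte char #1 = E4 B1 AA.
Offset 3: leading byte 0xE1 = 11100001 → 3-byte char #2 = E1 84 8B.
Offset 6: leading byte 0xE4 = 11100100 → 3-byte char #3 = E4 A1 A2.
Offset 9: leading byte 0xC5 = 11000101 → 2-byte char #4 = C5 9C.
Offset 11: leading byte 0xC4 = 11000100 → 2-byte char #5 = C4 94.
Offset 13: leading byte 0xEF = 11101111 → 3-byte char #6 = EF 86 88.
Offset 16: leading byte 0xC9 = 11001001 → 2-byte char #7 = C9 8E.
Offset 18: leading byte 0xE5 = 11100101 → 3-byte char #8 = E5 B8 8A.
Leading byte 0xE5 = 11100101 matches 1110xxxx → 3-byte sequence.
Byte 1: 0xE5 = 11100101, payload 0101 (4 bits).
Byte 2: 0xB8 = 10111000 (10xxxxxx ✓), payload 111000.
Byte 3: 0x8A = 10001010 (10xxxxxx ✓), payload 001010.
Concatenate: 0101111000001010 = 0x5E0A (16 bits → U+5E0A).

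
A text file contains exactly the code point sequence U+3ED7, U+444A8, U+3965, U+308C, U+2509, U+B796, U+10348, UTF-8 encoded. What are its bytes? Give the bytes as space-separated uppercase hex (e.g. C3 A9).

E3 BB 97 F1 84 92 A8 E3 A5 A5 E3 82 8C E2 94 89 EB 9E 96 F0 90 8D 88

U+3ED7: 3-byte form → E3 BB 97.
U+444A8: 4-byte form → F1 84 92 A8.
U+3965: 3-byte form → E3 A5 A5.
U+308C: 3-byte form → E3 82 8C.
U+2509: 3-byte form → E2 94 89.
U+B796: 3-byte form → EB 9E 96.
U+10348: 4-byte form → F0 90 8D 88.
Concatenated (23 bytes): E3 BB 97 F1 84 92 A8 E3 A5 A5 E3 82 8C E2 94 89 EB 9E 96 F0 90 8D 88.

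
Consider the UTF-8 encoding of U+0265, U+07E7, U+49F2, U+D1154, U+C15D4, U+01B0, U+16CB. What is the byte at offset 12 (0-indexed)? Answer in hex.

0x81

U+0265 → 2-byte form C9 A5 at offsets 0–1.
U+07E7 → 2-byte form DF A7 at offsets 2–3.
U+49F2 → 3-byte form E4 A7 B2 at offsets 4–6.
U+D1154 → 4-byte form F3 91 85 94 at offsets 7–10.
U+C15D4 → 4-byte form F3 81 97 94 at offsets 11–14.
Offset 12 falls in char 5's range; it's byte 2 of F3 81 97 94 = 0x81.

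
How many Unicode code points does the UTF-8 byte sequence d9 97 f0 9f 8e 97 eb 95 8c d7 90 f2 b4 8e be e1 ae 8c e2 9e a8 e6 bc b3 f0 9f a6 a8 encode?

9

Byte at offset 0: 0xD9 = 11011001 → 2-byte char (#1). Advance 2.
Byte at offset 2: 0xF0 = 11110000 → 4-byte char (#2). Advance 4.
Byte at offset 6: 0xEB = 11101011 → 3-byte char (#3). Advance 3.
Byte at offset 9: 0xD7 = 11010111 → 2-byte char (#4). Advance 2.
Byte at offset 11: 0xF2 = 11110010 → 4-byte char (#5). Advance 4.
Byte at offset 15: 0xE1 = 11100001 → 3-byte char (#6). Advance 3.
Byte at offset 18: 0xE2 = 11100010 → 3-byte char (#7). Advance 3.
Byte at offset 21: 0xE6 = 11100110 → 3-byte char (#8). Advance 3.
Byte at offset 24: 0xF0 = 11110000 → 4-byte char (#9). Advance 4.
Reached end at offset 28 after 9 code points.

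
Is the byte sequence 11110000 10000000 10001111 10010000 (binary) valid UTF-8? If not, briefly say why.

Leading byte 0xF0 = 11110000 → 4-byte form.
Continuation bytes all match 10xxxxxx. Payload decodes to 0x3D0.
But 0x3D0 < 0x10000, the minimum for a 4-byte sequence — this is an overlong encoding.

invalid (overlong encoding)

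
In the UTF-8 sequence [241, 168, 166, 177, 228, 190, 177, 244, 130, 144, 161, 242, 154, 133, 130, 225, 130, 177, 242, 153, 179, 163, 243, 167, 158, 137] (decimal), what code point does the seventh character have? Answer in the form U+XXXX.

Offset 0: leading byte 0xF1 = 11110001 → 4-byte char #1 = F1 A8 A6 B1.
Offset 4: leading byte 0xE4 = 11100100 → 3-byte char #2 = E4 BE B1.
Offset 7: leading byte 0xF4 = 11110100 → 4-byte char #3 = F4 82 90 A1.
Offset 11: leading byte 0xF2 = 11110010 → 4-byte char #4 = F2 9A 85 82.
Offset 15: leading byte 0xE1 = 11100001 → 3-byte char #5 = E1 82 B1.
Offset 18: leading byte 0xF2 = 11110010 → 4-byte char #6 = F2 99 B3 A3.
Offset 22: leading byte 0xF3 = 11110011 → 4-byte char #7 = F3 A7 9E 89.
Leading byte 0xF3 = 11110011 matches 11110xxx → 4-byte sequence.
Byte 1: 0xF3 = 11110011, payload 011 (3 bits).
Byte 2: 0xA7 = 10100111 (10xxxxxx ✓), payload 100111.
Byte 3: 0x9E = 10011110 (10xxxxxx ✓), payload 011110.
Byte 4: 0x89 = 10001001 (10xxxxxx ✓), payload 001001.
Concatenate: 011100111011110001001 = 0xE7789 (21 bits → U+E7789).

U+E7789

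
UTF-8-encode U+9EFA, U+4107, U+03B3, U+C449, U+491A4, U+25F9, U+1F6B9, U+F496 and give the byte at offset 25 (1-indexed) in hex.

0x96

1-indexed offset 25 is 0-indexed offset 24.
U+9EFA → 3-byte form E9 BB BA at offsets 0–2.
U+4107 → 3-byte form E4 84 87 at offsets 3–5.
U+03B3 → 2-byte form CE B3 at offsets 6–7.
U+C449 → 3-byte form EC 91 89 at offsets 8–10.
U+491A4 → 4-byte form F1 89 86 A4 at offsets 11–14.
U+25F9 → 3-byte form E2 97 B9 at offsets 15–17.
U+1F6B9 → 4-byte form F0 9F 9A B9 at offsets 18–21.
U+F496 → 3-byte form EF 92 96 at offsets 22–24.
Offset 24 falls in char 8's range; it's byte 3 of EF 92 96 = 0x96.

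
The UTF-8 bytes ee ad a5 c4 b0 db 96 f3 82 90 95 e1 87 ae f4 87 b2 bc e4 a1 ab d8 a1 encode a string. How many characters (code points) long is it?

Byte at offset 0: 0xEE = 11101110 → 3-byte char (#1). Advance 3.
Byte at offset 3: 0xC4 = 11000100 → 2-byte char (#2). Advance 2.
Byte at offset 5: 0xDB = 11011011 → 2-byte char (#3). Advance 2.
Byte at offset 7: 0xF3 = 11110011 → 4-byte char (#4). Advance 4.
Byte at offset 11: 0xE1 = 11100001 → 3-byte char (#5). Advance 3.
Byte at offset 14: 0xF4 = 11110100 → 4-byte char (#6). Advance 4.
Byte at offset 18: 0xE4 = 11100100 → 3-byte char (#7). Advance 3.
Byte at offset 21: 0xD8 = 11011000 → 2-byte char (#8). Advance 2.
Reached end at offset 23 after 8 code points.

8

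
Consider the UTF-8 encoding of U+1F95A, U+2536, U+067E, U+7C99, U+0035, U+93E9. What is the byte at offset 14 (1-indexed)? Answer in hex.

0xE9

1-indexed offset 14 is 0-indexed offset 13.
U+1F95A → 4-byte form F0 9F A5 9A at offsets 0–3.
U+2536 → 3-byte form E2 94 B6 at offsets 4–6.
U+067E → 2-byte form D9 BE at offsets 7–8.
U+7C99 → 3-byte form E7 B2 99 at offsets 9–11.
U+0035 → 1-byte form 35 at offsets 12–12.
U+93E9 → 3-byte form E9 8F A9 at offsets 13–15.
Offset 13 falls in char 6's range; it's byte 1 of E9 8F A9 = 0xE9.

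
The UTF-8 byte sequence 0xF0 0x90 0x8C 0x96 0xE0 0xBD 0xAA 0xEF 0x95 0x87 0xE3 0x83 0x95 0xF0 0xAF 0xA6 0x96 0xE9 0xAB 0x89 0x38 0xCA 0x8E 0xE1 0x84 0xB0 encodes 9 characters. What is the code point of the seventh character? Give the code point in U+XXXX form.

Offset 0: leading byte 0xF0 = 11110000 → 4-byte char #1 = F0 90 8C 96.
Offset 4: leading byte 0xE0 = 11100000 → 3-byte char #2 = E0 BD AA.
Offset 7: leading byte 0xEF = 11101111 → 3-byte char #3 = EF 95 87.
Offset 10: leading byte 0xE3 = 11100011 → 3-byte char #4 = E3 83 95.
Offset 13: leading byte 0xF0 = 11110000 → 4-byte char #5 = F0 AF A6 96.
Offset 17: leading byte 0xE9 = 11101001 → 3-byte char #6 = E9 AB 89.
Offset 20: leading byte 0x38 = 00111000 → 1-byte char #7 = 38.
Leading byte 0x38 = 00111000 matches 0xxxxxxx → 1-byte sequence.
Byte 1: 0x38 = 00111000, payload 0111000 (7 bits).
Concatenate: 0111000 = 0x38 (7 bits → U+0038).

U+0038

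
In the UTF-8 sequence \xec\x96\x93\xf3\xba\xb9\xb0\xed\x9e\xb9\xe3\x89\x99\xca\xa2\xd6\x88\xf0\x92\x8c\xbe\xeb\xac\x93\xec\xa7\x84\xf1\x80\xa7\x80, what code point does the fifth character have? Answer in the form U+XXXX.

Offset 0: leading byte 0xEC = 11101100 → 3-byte char #1 = EC 96 93.
Offset 3: leading byte 0xF3 = 11110011 → 4-byte char #2 = F3 BA B9 B0.
Offset 7: leading byte 0xED = 11101101 → 3-byte char #3 = ED 9E B9.
Offset 10: leading byte 0xE3 = 11100011 → 3-byte char #4 = E3 89 99.
Offset 13: leading byte 0xCA = 11001010 → 2-byte char #5 = CA A2.
Leading byte 0xCA = 11001010 matches 110xxxxx → 2-byte sequence.
Byte 1: 0xCA = 11001010, payload 01010 (5 bits).
Byte 2: 0xA2 = 10100010 (10xxxxxx ✓), payload 100010.
Concatenate: 01010100010 = 0x2A2 (11 bits → U+02A2).

U+02A2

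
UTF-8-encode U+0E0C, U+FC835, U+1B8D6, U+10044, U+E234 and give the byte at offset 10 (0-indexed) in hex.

U+0E0C → 3-byte form E0 B8 8C at offsets 0–2.
U+FC835 → 4-byte form F3 BC A0 B5 at offsets 3–6.
U+1B8D6 → 4-byte form F0 9B A3 96 at offsets 7–10.
Offset 10 falls in char 3's range; it's byte 4 of F0 9B A3 96 = 0x96.

0x96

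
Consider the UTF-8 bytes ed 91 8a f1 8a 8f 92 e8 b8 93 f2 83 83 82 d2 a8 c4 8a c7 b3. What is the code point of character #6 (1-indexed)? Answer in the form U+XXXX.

Offset 0: leading byte 0xED = 11101101 → 3-byte char #1 = ED 91 8A.
Offset 3: leading byte 0xF1 = 11110001 → 4-byte char #2 = F1 8A 8F 92.
Offset 7: leading byte 0xE8 = 11101000 → 3-byte char #3 = E8 B8 93.
Offset 10: leading byte 0xF2 = 11110010 → 4-byte char #4 = F2 83 83 82.
Offset 14: leading byte 0xD2 = 11010010 → 2-byte char #5 = D2 A8.
Offset 16: leading byte 0xC4 = 11000100 → 2-byte char #6 = C4 8A.
Leading byte 0xC4 = 11000100 matches 110xxxxx → 2-byte sequence.
Byte 1: 0xC4 = 11000100, payload 00100 (5 bits).
Byte 2: 0x8A = 10001010 (10xxxxxx ✓), payload 001010.
Concatenate: 00100001010 = 0x10A (11 bits → U+010A).

U+010A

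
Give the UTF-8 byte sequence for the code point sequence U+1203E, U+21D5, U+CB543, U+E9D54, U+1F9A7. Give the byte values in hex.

U+1203E: 4-byte form → F0 92 80 BE.
U+21D5: 3-byte form → E2 87 95.
U+CB543: 4-byte form → F3 8B 95 83.
U+E9D54: 4-byte form → F3 A9 B5 94.
U+1F9A7: 4-byte form → F0 9F A6 A7.
Concatenated (19 bytes): F0 92 80 BE E2 87 95 F3 8B 95 83 F3 A9 B5 94 F0 9F A6 A7.

F0 92 80 BE E2 87 95 F3 8B 95 83 F3 A9 B5 94 F0 9F A6 A7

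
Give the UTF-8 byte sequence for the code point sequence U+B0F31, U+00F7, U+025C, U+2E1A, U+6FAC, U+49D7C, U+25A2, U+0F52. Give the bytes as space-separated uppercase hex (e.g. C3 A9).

F2 B0 BC B1 C3 B7 C9 9C E2 B8 9A E6 BE AC F1 89 B5 BC E2 96 A2 E0 BD 92

U+B0F31: 4-byte form → F2 B0 BC B1.
U+00F7: 2-byte form → C3 B7.
U+025C: 2-byte form → C9 9C.
U+2E1A: 3-byte form → E2 B8 9A.
U+6FAC: 3-byte form → E6 BE AC.
U+49D7C: 4-byte form → F1 89 B5 BC.
U+25A2: 3-byte form → E2 96 A2.
U+0F52: 3-byte form → E0 BD 92.
Concatenated (24 bytes): F2 B0 BC B1 C3 B7 C9 9C E2 B8 9A E6 BE AC F1 89 B5 BC E2 96 A2 E0 BD 92.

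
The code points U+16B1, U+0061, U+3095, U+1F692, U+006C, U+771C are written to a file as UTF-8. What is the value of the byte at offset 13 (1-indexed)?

1-indexed offset 13 is 0-indexed offset 12.
U+16B1 → 3-byte form E1 9A B1 at offsets 0–2.
U+0061 → 1-byte form 61 at offsets 3–3.
U+3095 → 3-byte form E3 82 95 at offsets 4–6.
U+1F692 → 4-byte form F0 9F 9A 92 at offsets 7–10.
U+006C → 1-byte form 6C at offsets 11–11.
U+771C → 3-byte form E7 9C 9C at offsets 12–14.
Offset 12 falls in char 6's range; it's byte 1 of E7 9C 9C = 0xE7.

0xE7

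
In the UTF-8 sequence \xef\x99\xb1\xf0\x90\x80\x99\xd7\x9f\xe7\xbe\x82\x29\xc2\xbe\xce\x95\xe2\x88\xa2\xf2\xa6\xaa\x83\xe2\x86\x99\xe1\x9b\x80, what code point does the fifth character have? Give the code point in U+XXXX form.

U+0029

Offset 0: leading byte 0xEF = 11101111 → 3-byte char #1 = EF 99 B1.
Offset 3: leading byte 0xF0 = 11110000 → 4-byte char #2 = F0 90 80 99.
Offset 7: leading byte 0xD7 = 11010111 → 2-byte char #3 = D7 9F.
Offset 9: leading byte 0xE7 = 11100111 → 3-byte char #4 = E7 BE 82.
Offset 12: leading byte 0x29 = 00101001 → 1-byte char #5 = 29.
Leading byte 0x29 = 00101001 matches 0xxxxxxx → 1-byte sequence.
Byte 1: 0x29 = 00101001, payload 0101001 (7 bits).
Concatenate: 0101001 = 0x29 (7 bits → U+0029).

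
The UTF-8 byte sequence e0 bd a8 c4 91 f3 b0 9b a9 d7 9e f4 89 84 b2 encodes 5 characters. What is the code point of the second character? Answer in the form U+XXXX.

Offset 0: leading byte 0xE0 = 11100000 → 3-byte char #1 = E0 BD A8.
Offset 3: leading byte 0xC4 = 11000100 → 2-byte char #2 = C4 91.
Leading byte 0xC4 = 11000100 matches 110xxxxx → 2-byte sequence.
Byte 1: 0xC4 = 11000100, payload 00100 (5 bits).
Byte 2: 0x91 = 10010001 (10xxxxxx ✓), payload 010001.
Concatenate: 00100010001 = 0x111 (11 bits → U+0111).

U+0111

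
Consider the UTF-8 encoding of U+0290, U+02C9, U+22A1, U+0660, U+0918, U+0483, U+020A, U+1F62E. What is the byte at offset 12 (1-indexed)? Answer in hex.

0x98

1-indexed offset 12 is 0-indexed offset 11.
U+0290 → 2-byte form CA 90 at offsets 0–1.
U+02C9 → 2-byte form CB 89 at offsets 2–3.
U+22A1 → 3-byte form E2 8A A1 at offsets 4–6.
U+0660 → 2-byte form D9 A0 at offsets 7–8.
U+0918 → 3-byte form E0 A4 98 at offsets 9–11.
Offset 11 falls in char 5's range; it's byte 3 of E0 A4 98 = 0x98.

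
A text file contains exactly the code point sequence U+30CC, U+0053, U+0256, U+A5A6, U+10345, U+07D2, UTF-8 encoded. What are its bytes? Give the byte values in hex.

U+30CC: 3-byte form → E3 83 8C.
U+0053: 1-byte form → 53.
U+0256: 2-byte form → C9 96.
U+A5A6: 3-byte form → EA 96 A6.
U+10345: 4-byte form → F0 90 8D 85.
U+07D2: 2-byte form → DF 92.
Concatenated (15 bytes): E3 83 8C 53 C9 96 EA 96 A6 F0 90 8D 85 DF 92.

E3 83 8C 53 C9 96 EA 96 A6 F0 90 8D 85 DF 92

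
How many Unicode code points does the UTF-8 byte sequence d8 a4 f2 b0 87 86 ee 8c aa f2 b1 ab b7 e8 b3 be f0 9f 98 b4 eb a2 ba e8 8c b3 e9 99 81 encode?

Byte at offset 0: 0xD8 = 11011000 → 2-byte char (#1). Advance 2.
Byte at offset 2: 0xF2 = 11110010 → 4-byte char (#2). Advance 4.
Byte at offset 6: 0xEE = 11101110 → 3-byte char (#3). Advance 3.
Byte at offset 9: 0xF2 = 11110010 → 4-byte char (#4). Advance 4.
Byte at offset 13: 0xE8 = 11101000 → 3-byte char (#5). Advance 3.
Byte at offset 16: 0xF0 = 11110000 → 4-byte char (#6). Advance 4.
Byte at offset 20: 0xEB = 11101011 → 3-byte char (#7). Advance 3.
Byte at offset 23: 0xE8 = 11101000 → 3-byte char (#8). Advance 3.
Byte at offset 26: 0xE9 = 11101001 → 3-byte char (#9). Advance 3.
Reached end at offset 29 after 9 code points.

9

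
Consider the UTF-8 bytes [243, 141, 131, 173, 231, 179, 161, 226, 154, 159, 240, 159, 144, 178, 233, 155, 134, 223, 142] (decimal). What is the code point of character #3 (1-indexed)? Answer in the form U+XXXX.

U+269F

Offset 0: leading byte 0xF3 = 11110011 → 4-byte char #1 = F3 8D 83 AD.
Offset 4: leading byte 0xE7 = 11100111 → 3-byte char #2 = E7 B3 A1.
Offset 7: leading byte 0xE2 = 11100010 → 3-byte char #3 = E2 9A 9F.
Leading byte 0xE2 = 11100010 matches 1110xxxx → 3-byte sequence.
Byte 1: 0xE2 = 11100010, payload 0010 (4 bits).
Byte 2: 0x9A = 10011010 (10xxxxxx ✓), payload 011010.
Byte 3: 0x9F = 10011111 (10xxxxxx ✓), payload 011111.
Concatenate: 0010011010011111 = 0x269F (16 bits → U+269F).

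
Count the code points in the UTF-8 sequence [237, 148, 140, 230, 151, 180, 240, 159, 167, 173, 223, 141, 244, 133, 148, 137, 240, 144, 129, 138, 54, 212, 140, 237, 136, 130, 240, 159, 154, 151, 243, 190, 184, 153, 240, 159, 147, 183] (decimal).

12

Byte at offset 0: 0xED = 11101101 → 3-byte char (#1). Advance 3.
Byte at offset 3: 0xE6 = 11100110 → 3-byte char (#2). Advance 3.
Byte at offset 6: 0xF0 = 11110000 → 4-byte char (#3). Advance 4.
Byte at offset 10: 0xDF = 11011111 → 2-byte char (#4). Advance 2.
Byte at offset 12: 0xF4 = 11110100 → 4-byte char (#5). Advance 4.
Byte at offset 16: 0xF0 = 11110000 → 4-byte char (#6). Advance 4.
Byte at offset 20: 0x36 = 00110110 → 1-byte char (#7). Advance 1.
Byte at offset 21: 0xD4 = 11010100 → 2-byte char (#8). Advance 2.
Byte at offset 23: 0xED = 11101101 → 3-byte char (#9). Advance 3.
Byte at offset 26: 0xF0 = 11110000 → 4-byte char (#10). Advance 4.
Byte at offset 30: 0xF3 = 11110011 → 4-byte char (#11). Advance 4.
Byte at offset 34: 0xF0 = 11110000 → 4-byte char (#12). Advance 4.
Reached end at offset 38 after 12 code points.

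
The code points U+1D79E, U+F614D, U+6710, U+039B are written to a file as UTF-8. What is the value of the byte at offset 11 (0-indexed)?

0xCE

U+1D79E → 4-byte form F0 9D 9E 9E at offsets 0–3.
U+F614D → 4-byte form F3 B6 85 8D at offsets 4–7.
U+6710 → 3-byte form E6 9C 90 at offsets 8–10.
U+039B → 2-byte form CE 9B at offsets 11–12.
Offset 11 falls in char 4's range; it's byte 1 of CE 9B = 0xCE.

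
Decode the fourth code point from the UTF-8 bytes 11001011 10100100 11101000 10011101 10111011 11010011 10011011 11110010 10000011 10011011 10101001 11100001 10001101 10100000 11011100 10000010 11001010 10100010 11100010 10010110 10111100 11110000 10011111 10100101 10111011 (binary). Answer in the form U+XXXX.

Offset 0: leading byte 0xCB = 11001011 → 2-byte char #1 = CB A4.
Offset 2: leading byte 0xE8 = 11101000 → 3-byte char #2 = E8 9D BB.
Offset 5: leading byte 0xD3 = 11010011 → 2-byte char #3 = D3 9B.
Offset 7: leading byte 0xF2 = 11110010 → 4-byte char #4 = F2 83 9B A9.
Leading byte 0xF2 = 11110010 matches 11110xxx → 4-byte sequence.
Byte 1: 0xF2 = 11110010, payload 010 (3 bits).
Byte 2: 0x83 = 10000011 (10xxxxxx ✓), payload 000011.
Byte 3: 0x9B = 10011011 (10xxxxxx ✓), payload 011011.
Byte 4: 0xA9 = 10101001 (10xxxxxx ✓), payload 101001.
Concatenate: 010000011011011101001 = 0x836E9 (21 bits → U+836E9).

U+836E9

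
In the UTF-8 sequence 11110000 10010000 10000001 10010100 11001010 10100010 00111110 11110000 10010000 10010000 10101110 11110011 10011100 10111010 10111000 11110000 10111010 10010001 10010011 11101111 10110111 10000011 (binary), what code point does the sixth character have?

Offset 0: leading byte 0xF0 = 11110000 → 4-byte char #1 = F0 90 81 94.
Offset 4: leading byte 0xCA = 11001010 → 2-byte char #2 = CA A2.
Offset 6: leading byte 0x3E = 00111110 → 1-byte char #3 = 3E.
Offset 7: leading byte 0xF0 = 11110000 → 4-byte char #4 = F0 90 90 AE.
Offset 11: leading byte 0xF3 = 11110011 → 4-byte char #5 = F3 9C BA B8.
Offset 15: leading byte 0xF0 = 11110000 → 4-byte char #6 = F0 BA 91 93.
Leading byte 0xF0 = 11110000 matches 11110xxx → 4-byte sequence.
Byte 1: 0xF0 = 11110000, payload 000 (3 bits).
Byte 2: 0xBA = 10111010 (10xxxxxx ✓), payload 111010.
Byte 3: 0x91 = 10010001 (10xxxxxx ✓), payload 010001.
Byte 4: 0x93 = 10010011 (10xxxxxx ✓), payload 010011.
Concatenate: 000111010010001010011 = 0x3A453 (21 bits → U+3A453).

U+3A453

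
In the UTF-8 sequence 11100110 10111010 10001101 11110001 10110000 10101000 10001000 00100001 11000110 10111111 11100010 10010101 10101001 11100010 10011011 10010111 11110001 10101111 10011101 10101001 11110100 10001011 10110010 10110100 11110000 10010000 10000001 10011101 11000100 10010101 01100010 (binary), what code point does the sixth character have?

U+26D7

Offset 0: leading byte 0xE6 = 11100110 → 3-byte char #1 = E6 BA 8D.
Offset 3: leading byte 0xF1 = 11110001 → 4-byte char #2 = F1 B0 A8 88.
Offset 7: leading byte 0x21 = 00100001 → 1-byte char #3 = 21.
Offset 8: leading byte 0xC6 = 11000110 → 2-byte char #4 = C6 BF.
Offset 10: leading byte 0xE2 = 11100010 → 3-byte char #5 = E2 95 A9.
Offset 13: leading byte 0xE2 = 11100010 → 3-byte char #6 = E2 9B 97.
Leading byte 0xE2 = 11100010 matches 1110xxxx → 3-byte sequence.
Byte 1: 0xE2 = 11100010, payload 0010 (4 bits).
Byte 2: 0x9B = 10011011 (10xxxxxx ✓), payload 011011.
Byte 3: 0x97 = 10010111 (10xxxxxx ✓), payload 010111.
Concatenate: 0010011011010111 = 0x26D7 (16 bits → U+26D7).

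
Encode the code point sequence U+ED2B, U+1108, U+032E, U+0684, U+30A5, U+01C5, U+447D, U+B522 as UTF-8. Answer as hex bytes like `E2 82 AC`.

EE B4 AB E1 84 88 CC AE DA 84 E3 82 A5 C7 85 E4 91 BD EB 94 A2

U+ED2B: 3-byte form → EE B4 AB.
U+1108: 3-byte form → E1 84 88.
U+032E: 2-byte form → CC AE.
U+0684: 2-byte form → DA 84.
U+30A5: 3-byte form → E3 82 A5.
U+01C5: 2-byte form → C7 85.
U+447D: 3-byte form → E4 91 BD.
U+B522: 3-byte form → EB 94 A2.
Concatenated (21 bytes): EE B4 AB E1 84 88 CC AE DA 84 E3 82 A5 C7 85 E4 91 BD EB 94 A2.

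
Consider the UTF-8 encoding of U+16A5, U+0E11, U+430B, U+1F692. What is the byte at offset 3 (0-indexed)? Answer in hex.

0xE0

U+16A5 → 3-byte form E1 9A A5 at offsets 0–2.
U+0E11 → 3-byte form E0 B8 91 at offsets 3–5.
Offset 3 falls in char 2's range; it's byte 1 of E0 B8 91 = 0xE0.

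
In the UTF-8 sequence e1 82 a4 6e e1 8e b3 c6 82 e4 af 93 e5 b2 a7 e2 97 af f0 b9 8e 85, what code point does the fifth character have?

Offset 0: leading byte 0xE1 = 11100001 → 3-byte char #1 = E1 82 A4.
Offset 3: leading byte 0x6E = 01101110 → 1-byte char #2 = 6E.
Offset 4: leading byte 0xE1 = 11100001 → 3-byte char #3 = E1 8E B3.
Offset 7: leading byte 0xC6 = 11000110 → 2-byte char #4 = C6 82.
Offset 9: leading byte 0xE4 = 11100100 → 3-byte char #5 = E4 AF 93.
Leading byte 0xE4 = 11100100 matches 1110xxxx → 3-byte sequence.
Byte 1: 0xE4 = 11100100, payload 0100 (4 bits).
Byte 2: 0xAF = 10101111 (10xxxxxx ✓), payload 101111.
Byte 3: 0x93 = 10010011 (10xxxxxx ✓), payload 010011.
Concatenate: 0100101111010011 = 0x4BD3 (16 bits → U+4BD3).

U+4BD3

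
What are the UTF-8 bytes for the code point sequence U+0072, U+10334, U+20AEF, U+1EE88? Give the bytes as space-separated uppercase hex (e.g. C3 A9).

U+0072: 1-byte form → 72.
U+10334: 4-byte form → F0 90 8C B4.
U+20AEF: 4-byte form → F0 A0 AB AF.
U+1EE88: 4-byte form → F0 9E BA 88.
Concatenated (13 bytes): 72 F0 90 8C B4 F0 A0 AB AF F0 9E BA 88.

72 F0 90 8C B4 F0 A0 AB AF F0 9E BA 88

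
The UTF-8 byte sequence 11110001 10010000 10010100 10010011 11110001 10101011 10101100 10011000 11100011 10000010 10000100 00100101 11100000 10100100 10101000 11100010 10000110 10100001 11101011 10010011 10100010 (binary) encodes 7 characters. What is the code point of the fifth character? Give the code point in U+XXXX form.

Offset 0: leading byte 0xF1 = 11110001 → 4-byte char #1 = F1 90 94 93.
Offset 4: leading byte 0xF1 = 11110001 → 4-byte char #2 = F1 AB AC 98.
Offset 8: leading byte 0xE3 = 11100011 → 3-byte char #3 = E3 82 84.
Offset 11: leading byte 0x25 = 00100101 → 1-byte char #4 = 25.
Offset 12: leading byte 0xE0 = 11100000 → 3-byte char #5 = E0 A4 A8.
Leading byte 0xE0 = 11100000 matches 1110xxxx → 3-byte sequence.
Byte 1: 0xE0 = 11100000, payload 0000 (4 bits).
Byte 2: 0xA4 = 10100100 (10xxxxxx ✓), payload 100100.
Byte 3: 0xA8 = 10101000 (10xxxxxx ✓), payload 101000.
Concatenate: 0000100100101000 = 0x928 (16 bits → U+0928).

U+0928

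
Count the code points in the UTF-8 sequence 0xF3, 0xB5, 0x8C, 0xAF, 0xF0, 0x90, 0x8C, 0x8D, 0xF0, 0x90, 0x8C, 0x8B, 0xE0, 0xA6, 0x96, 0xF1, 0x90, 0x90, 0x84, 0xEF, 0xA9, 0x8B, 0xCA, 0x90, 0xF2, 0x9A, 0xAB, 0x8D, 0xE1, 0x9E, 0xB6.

Byte at offset 0: 0xF3 = 11110011 → 4-byte char (#1). Advance 4.
Byte at offset 4: 0xF0 = 11110000 → 4-byte char (#2). Advance 4.
Byte at offset 8: 0xF0 = 11110000 → 4-byte char (#3). Advance 4.
Byte at offset 12: 0xE0 = 11100000 → 3-byte char (#4). Advance 3.
Byte at offset 15: 0xF1 = 11110001 → 4-byte char (#5). Advance 4.
Byte at offset 19: 0xEF = 11101111 → 3-byte char (#6). Advance 3.
Byte at offset 22: 0xCA = 11001010 → 2-byte char (#7). Advance 2.
Byte at offset 24: 0xF2 = 11110010 → 4-byte char (#8). Advance 4.
Byte at offset 28: 0xE1 = 11100001 → 3-byte char (#9). Advance 3.
Reached end at offset 31 after 9 code points.

9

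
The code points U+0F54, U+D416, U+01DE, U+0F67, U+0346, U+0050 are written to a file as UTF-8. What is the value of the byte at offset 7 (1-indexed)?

1-indexed offset 7 is 0-indexed offset 6.
U+0F54 → 3-byte form E0 BD 94 at offsets 0–2.
U+D416 → 3-byte form ED 90 96 at offsets 3–5.
U+01DE → 2-byte form C7 9E at offsets 6–7.
Offset 6 falls in char 3's range; it's byte 1 of C7 9E = 0xC7.

0xC7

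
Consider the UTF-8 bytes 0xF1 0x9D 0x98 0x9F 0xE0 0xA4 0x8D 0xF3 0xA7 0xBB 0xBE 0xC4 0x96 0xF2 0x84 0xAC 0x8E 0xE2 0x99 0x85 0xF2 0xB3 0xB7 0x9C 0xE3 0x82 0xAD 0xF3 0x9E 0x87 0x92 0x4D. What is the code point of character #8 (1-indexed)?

Offset 0: leading byte 0xF1 = 11110001 → 4-byte char #1 = F1 9D 98 9F.
Offset 4: leading byte 0xE0 = 11100000 → 3-byte char #2 = E0 A4 8D.
Offset 7: leading byte 0xF3 = 11110011 → 4-byte char #3 = F3 A7 BB BE.
Offset 11: leading byte 0xC4 = 11000100 → 2-byte char #4 = C4 96.
Offset 13: leading byte 0xF2 = 11110010 → 4-byte char #5 = F2 84 AC 8E.
Offset 17: leading byte 0xE2 = 11100010 → 3-byte char #6 = E2 99 85.
Offset 20: leading byte 0xF2 = 11110010 → 4-byte char #7 = F2 B3 B7 9C.
Offset 24: leading byte 0xE3 = 11100011 → 3-byte char #8 = E3 82 AD.
Leading byte 0xE3 = 11100011 matches 1110xxxx → 3-byte sequence.
Byte 1: 0xE3 = 11100011, payload 0011 (4 bits).
Byte 2: 0x82 = 10000010 (10xxxxxx ✓), payload 000010.
Byte 3: 0xAD = 10101101 (10xxxxxx ✓), payload 101101.
Concatenate: 0011000010101101 = 0x30AD (16 bits → U+30AD).

U+30AD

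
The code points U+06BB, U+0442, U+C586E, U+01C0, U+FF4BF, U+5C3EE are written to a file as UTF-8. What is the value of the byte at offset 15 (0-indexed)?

U+06BB → 2-byte form DA BB at offsets 0–1.
U+0442 → 2-byte form D1 82 at offsets 2–3.
U+C586E → 4-byte form F3 85 A1 AE at offsets 4–7.
U+01C0 → 2-byte form C7 80 at offsets 8–9.
U+FF4BF → 4-byte form F3 BF 92 BF at offsets 10–13.
U+5C3EE → 4-byte form F1 9C 8F AE at offsets 14–17.
Offset 15 falls in char 6's range; it's byte 2 of F1 9C 8F AE = 0x9C.

0x9C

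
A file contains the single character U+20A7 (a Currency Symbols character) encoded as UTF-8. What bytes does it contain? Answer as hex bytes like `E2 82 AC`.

U+20A7 = 0x20A7 = 8359 decimal. In range U+0800–U+FFFF → 3-byte form: 1110xxxx 10xxxxxx 10xxxxxx.
Binary (16 bits): 0010000010100111.
Split 4+6+6: 0010 | 000010 | 100111.
Byte 1: 11100010 = 0xE2.
Byte 2: 10000010 = 0x82.
Byte 3: 10100111 = 0xA7.

E2 82 A7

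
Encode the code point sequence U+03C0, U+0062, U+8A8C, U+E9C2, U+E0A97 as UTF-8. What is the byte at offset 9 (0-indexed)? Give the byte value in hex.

U+03C0 → 2-byte form CF 80 at offsets 0–1.
U+0062 → 1-byte form 62 at offsets 2–2.
U+8A8C → 3-byte form E8 AA 8C at offsets 3–5.
U+E9C2 → 3-byte form EE A7 82 at offsets 6–8.
U+E0A97 → 4-byte form F3 A0 AA 97 at offsets 9–12.
Offset 9 falls in char 5's range; it's byte 1 of F3 A0 AA 97 = 0xF3.

0xF3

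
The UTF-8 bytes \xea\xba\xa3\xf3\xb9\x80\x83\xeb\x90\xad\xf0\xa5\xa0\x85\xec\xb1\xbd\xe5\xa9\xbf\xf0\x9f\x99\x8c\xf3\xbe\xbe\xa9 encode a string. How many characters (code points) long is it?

Byte at offset 0: 0xEA = 11101010 → 3-byte char (#1). Advance 3.
Byte at offset 3: 0xF3 = 11110011 → 4-byte char (#2). Advance 4.
Byte at offset 7: 0xEB = 11101011 → 3-byte char (#3). Advance 3.
Byte at offset 10: 0xF0 = 11110000 → 4-byte char (#4). Advance 4.
Byte at offset 14: 0xEC = 11101100 → 3-byte char (#5). Advance 3.
Byte at offset 17: 0xE5 = 11100101 → 3-byte char (#6). Advance 3.
Byte at offset 20: 0xF0 = 11110000 → 4-byte char (#7). Advance 4.
Byte at offset 24: 0xF3 = 11110011 → 4-byte char (#8). Advance 4.
Reached end at offset 28 after 8 code points.

8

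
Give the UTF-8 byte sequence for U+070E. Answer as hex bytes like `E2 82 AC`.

U+070E = 0x70E = 1806 decimal. In range U+0080–U+07FF → 2-byte form: 110xxxxx 10xxxxxx.
Binary (11 bits): 11100001110.
Split 5+6: 11100 | 001110.
Byte 1: 11011100 = 0xDC.
Byte 2: 10001110 = 0x8E.

DC 8E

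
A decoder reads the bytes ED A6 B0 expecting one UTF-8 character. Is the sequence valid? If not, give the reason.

invalid (encodes a surrogate (U+D800–U+DFFF))

Structurally a 3-byte sequence; payload = 0xD9B0.
But 0xD9B0 is in U+D800–U+DFFF, the surrogate range. Surrogates are not Unicode scalar values and are forbidden in UTF-8.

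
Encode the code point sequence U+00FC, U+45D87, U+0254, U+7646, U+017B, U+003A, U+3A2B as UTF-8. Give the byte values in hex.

U+00FC: 2-byte form → C3 BC.
U+45D87: 4-byte form → F1 85 B6 87.
U+0254: 2-byte form → C9 94.
U+7646: 3-byte form → E7 99 86.
U+017B: 2-byte form → C5 BB.
U+003A: 1-byte form → 3A.
U+3A2B: 3-byte form → E3 A8 AB.
Concatenated (17 bytes): C3 BC F1 85 B6 87 C9 94 E7 99 86 C5 BB 3A E3 A8 AB.

C3 BC F1 85 B6 87 C9 94 E7 99 86 C5 BB 3A E3 A8 AB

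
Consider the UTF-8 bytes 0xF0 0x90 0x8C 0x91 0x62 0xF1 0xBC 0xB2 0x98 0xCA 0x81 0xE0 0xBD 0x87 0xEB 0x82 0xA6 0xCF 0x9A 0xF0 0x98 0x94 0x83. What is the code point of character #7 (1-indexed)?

U+03DA

Offset 0: leading byte 0xF0 = 11110000 → 4-byte char #1 = F0 90 8C 91.
Offset 4: leading byte 0x62 = 01100010 → 1-byte char #2 = 62.
Offset 5: leading byte 0xF1 = 11110001 → 4-byte char #3 = F1 BC B2 98.
Offset 9: leading byte 0xCA = 11001010 → 2-byte char #4 = CA 81.
Offset 11: leading byte 0xE0 = 11100000 → 3-byte char #5 = E0 BD 87.
Offset 14: leading byte 0xEB = 11101011 → 3-byte char #6 = EB 82 A6.
Offset 17: leading byte 0xCF = 11001111 → 2-byte char #7 = CF 9A.
Leading byte 0xCF = 11001111 matches 110xxxxx → 2-byte sequence.
Byte 1: 0xCF = 11001111, payload 01111 (5 bits).
Byte 2: 0x9A = 10011010 (10xxxxxx ✓), payload 011010.
Concatenate: 01111011010 = 0x3DA (11 bits → U+03DA).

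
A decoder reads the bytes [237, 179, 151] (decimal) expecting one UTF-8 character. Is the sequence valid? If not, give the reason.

Structurally a 3-byte sequence; payload = 0xDCD7.
But 0xDCD7 is in U+D800–U+DFFF, the surrogate range. Surrogates are not Unicode scalar values and are forbidden in UTF-8.

invalid (encodes a surrogate (U+D800–U+DFFF))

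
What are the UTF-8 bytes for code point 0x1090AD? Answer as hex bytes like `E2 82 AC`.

U+1090AD = 0x1090AD = 1085613 decimal. In range U+10000–U+10FFFF → 4-byte form: 11110xxx 10xxxxxx 10xxxxxx 10xxxxxx.
Binary (21 bits): 100001001000010101101.
Split 3+6+6+6: 100 | 001001 | 000010 | 101101.
Byte 1: 11110100 = 0xF4.
Byte 2: 10001001 = 0x89.
Byte 3: 10000010 = 0x82.
Byte 4: 10101101 = 0xAD.

F4 89 82 AD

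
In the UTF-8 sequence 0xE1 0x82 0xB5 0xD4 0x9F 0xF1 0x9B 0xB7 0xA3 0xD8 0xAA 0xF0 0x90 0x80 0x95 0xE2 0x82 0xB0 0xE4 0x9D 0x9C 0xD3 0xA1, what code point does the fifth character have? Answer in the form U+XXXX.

U+10015

Offset 0: leading byte 0xE1 = 11100001 → 3-byte char #1 = E1 82 B5.
Offset 3: leading byte 0xD4 = 11010100 → 2-byte char #2 = D4 9F.
Offset 5: leading byte 0xF1 = 11110001 → 4-byte char #3 = F1 9B B7 A3.
Offset 9: leading byte 0xD8 = 11011000 → 2-byte char #4 = D8 AA.
Offset 11: leading byte 0xF0 = 11110000 → 4-byte char #5 = F0 90 80 95.
Leading byte 0xF0 = 11110000 matches 11110xxx → 4-byte sequence.
Byte 1: 0xF0 = 11110000, payload 000 (3 bits).
Byte 2: 0x90 = 10010000 (10xxxxxx ✓), payload 010000.
Byte 3: 0x80 = 10000000 (10xxxxxx ✓), payload 000000.
Byte 4: 0x95 = 10010101 (10xxxxxx ✓), payload 010101.
Concatenate: 000010000000000010101 = 0x10015 (21 bits → U+10015).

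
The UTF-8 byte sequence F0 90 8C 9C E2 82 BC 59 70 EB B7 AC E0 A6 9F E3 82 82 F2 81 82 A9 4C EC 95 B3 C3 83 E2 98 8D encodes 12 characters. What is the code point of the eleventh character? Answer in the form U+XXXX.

U+00C3

Offset 0: leading byte 0xF0 = 11110000 → 4-byte char #1 = F0 90 8C 9C.
Offset 4: leading byte 0xE2 = 11100010 → 3-byte char #2 = E2 82 BC.
Offset 7: leading byte 0x59 = 01011001 → 1-byte char #3 = 59.
Offset 8: leading byte 0x70 = 01110000 → 1-byte char #4 = 70.
Offset 9: leading byte 0xEB = 11101011 → 3-byte char #5 = EB B7 AC.
Offset 12: leading byte 0xE0 = 11100000 → 3-byte char #6 = E0 A6 9F.
Offset 15: leading byte 0xE3 = 11100011 → 3-byte char #7 = E3 82 82.
Offset 18: leading byte 0xF2 = 11110010 → 4-byte char #8 = F2 81 82 A9.
Offset 22: leading byte 0x4C = 01001100 → 1-byte char #9 = 4C.
Offset 23: leading byte 0xEC = 11101100 → 3-byte char #10 = EC 95 B3.
Offset 26: leading byte 0xC3 = 11000011 → 2-byte char #11 = C3 83.
Leading byte 0xC3 = 11000011 matches 110xxxxx → 2-byte sequence.
Byte 1: 0xC3 = 11000011, payload 00011 (5 bits).
Byte 2: 0x83 = 10000011 (10xxxxxx ✓), payload 000011.
Concatenate: 00011000011 = 0xC3 (11 bits → U+00C3).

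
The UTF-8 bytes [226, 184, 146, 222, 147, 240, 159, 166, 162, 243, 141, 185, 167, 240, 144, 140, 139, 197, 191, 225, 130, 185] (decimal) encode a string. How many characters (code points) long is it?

Byte at offset 0: 0xE2 = 11100010 → 3-byte char (#1). Advance 3.
Byte at offset 3: 0xDE = 11011110 → 2-byte char (#2). Advance 2.
Byte at offset 5: 0xF0 = 11110000 → 4-byte char (#3). Advance 4.
Byte at offset 9: 0xF3 = 11110011 → 4-byte char (#4). Advance 4.
Byte at offset 13: 0xF0 = 11110000 → 4-byte char (#5). Advance 4.
Byte at offset 17: 0xC5 = 11000101 → 2-byte char (#6). Advance 2.
Byte at offset 19: 0xE1 = 11100001 → 3-byte char (#7). Advance 3.
Reached end at offset 22 after 7 code points.

7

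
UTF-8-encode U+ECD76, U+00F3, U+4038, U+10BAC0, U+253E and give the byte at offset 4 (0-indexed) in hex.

U+ECD76 → 4-byte form F3 AC B5 B6 at offsets 0–3.
U+00F3 → 2-byte form C3 B3 at offsets 4–5.
Offset 4 falls in char 2's range; it's byte 1 of C3 B3 = 0xC3.

0xC3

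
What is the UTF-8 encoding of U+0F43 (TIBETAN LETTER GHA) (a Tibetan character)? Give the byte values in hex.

U+0F43 = 0xF43 = 3907 decimal. In range U+0800–U+FFFF → 3-byte form: 1110xxxx 10xxxxxx 10xxxxxx.
Binary (16 bits): 0000111101000011.
Split 4+6+6: 0000 | 111101 | 000011.
Byte 1: 11100000 = 0xE0.
Byte 2: 10111101 = 0xBD.
Byte 3: 10000011 = 0x83.

E0 BD 83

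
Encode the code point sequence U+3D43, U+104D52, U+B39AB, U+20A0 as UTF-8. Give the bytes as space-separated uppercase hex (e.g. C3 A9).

U+3D43: 3-byte form → E3 B5 83.
U+104D52: 4-byte form → F4 84 B5 92.
U+B39AB: 4-byte form → F2 B3 A6 AB.
U+20A0: 3-byte form → E2 82 A0.
Concatenated (14 bytes): E3 B5 83 F4 84 B5 92 F2 B3 A6 AB E2 82 A0.

E3 B5 83 F4 84 B5 92 F2 B3 A6 AB E2 82 A0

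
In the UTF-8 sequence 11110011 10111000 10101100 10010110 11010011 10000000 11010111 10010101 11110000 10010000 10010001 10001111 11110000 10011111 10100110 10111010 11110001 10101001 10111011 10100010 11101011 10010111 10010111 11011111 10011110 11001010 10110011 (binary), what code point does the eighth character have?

Offset 0: leading byte 0xF3 = 11110011 → 4-byte char #1 = F3 B8 AC 96.
Offset 4: leading byte 0xD3 = 11010011 → 2-byte char #2 = D3 80.
Offset 6: leading byte 0xD7 = 11010111 → 2-byte char #3 = D7 95.
Offset 8: leading byte 0xF0 = 11110000 → 4-byte char #4 = F0 90 91 8F.
Offset 12: leading byte 0xF0 = 11110000 → 4-byte char #5 = F0 9F A6 BA.
Offset 16: leading byte 0xF1 = 11110001 → 4-byte char #6 = F1 A9 BB A2.
Offset 20: leading byte 0xEB = 11101011 → 3-byte char #7 = EB 97 97.
Offset 23: leading byte 0xDF = 11011111 → 2-byte char #8 = DF 9E.
Leading byte 0xDF = 11011111 matches 110xxxxx → 2-byte sequence.
Byte 1: 0xDF = 11011111, payload 11111 (5 bits).
Byte 2: 0x9E = 10011110 (10xxxxxx ✓), payload 011110.
Concatenate: 11111011110 = 0x7DE (11 bits → U+07DE).

U+07DE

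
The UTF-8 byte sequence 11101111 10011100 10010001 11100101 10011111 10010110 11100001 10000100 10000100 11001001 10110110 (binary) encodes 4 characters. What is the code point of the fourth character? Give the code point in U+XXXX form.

Offset 0: leading byte 0xEF = 11101111 → 3-byte char #1 = EF 9C 91.
Offset 3: leading byte 0xE5 = 11100101 → 3-byte char #2 = E5 9F 96.
Offset 6: leading byte 0xE1 = 11100001 → 3-byte char #3 = E1 84 84.
Offset 9: leading byte 0xC9 = 11001001 → 2-byte char #4 = C9 B6.
Leading byte 0xC9 = 11001001 matches 110xxxxx → 2-byte sequence.
Byte 1: 0xC9 = 11001001, payload 01001 (5 bits).
Byte 2: 0xB6 = 10110110 (10xxxxxx ✓), payload 110110.
Concatenate: 01001110110 = 0x276 (11 bits → U+0276).

U+0276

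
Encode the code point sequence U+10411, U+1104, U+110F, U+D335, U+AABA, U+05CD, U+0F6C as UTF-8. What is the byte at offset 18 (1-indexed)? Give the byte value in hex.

1-indexed offset 18 is 0-indexed offset 17.
U+10411 → 4-byte form F0 90 90 91 at offsets 0–3.
U+1104 → 3-byte form E1 84 84 at offsets 4–6.
U+110F → 3-byte form E1 84 8F at offsets 7–9.
U+D335 → 3-byte form ED 8C B5 at offsets 10–12.
U+AABA → 3-byte form EA AA BA at offsets 13–15.
U+05CD → 2-byte form D7 8D at offsets 16–17.
Offset 17 falls in char 6's range; it's byte 2 of D7 8D = 0x8D.

0x8D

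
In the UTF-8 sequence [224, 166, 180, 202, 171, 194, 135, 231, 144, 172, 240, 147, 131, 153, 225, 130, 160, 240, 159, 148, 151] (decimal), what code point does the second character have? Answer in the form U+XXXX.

Offset 0: leading byte 0xE0 = 11100000 → 3-byte char #1 = E0 A6 B4.
Offset 3: leading byte 0xCA = 11001010 → 2-byte char #2 = CA AB.
Leading byte 0xCA = 11001010 matches 110xxxxx → 2-byte sequence.
Byte 1: 0xCA = 11001010, payload 01010 (5 bits).
Byte 2: 0xAB = 10101011 (10xxxxxx ✓), payload 101011.
Concatenate: 01010101011 = 0x2AB (11 bits → U+02AB).

U+02AB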